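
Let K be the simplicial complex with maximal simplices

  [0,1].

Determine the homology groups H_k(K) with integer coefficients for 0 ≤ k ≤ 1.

We work with the vertex ordering 0 < 1. The simplices of K, each written with vertices in increasing order, are:

  0-simplices (2): [0], [1]
  1-simplices (1): [0,1]

giving chain groups C_0 ≅ Z^2, C_1 ≅ Z^1.

The boundary map ∂_1: C_1 → C_0 is given by ∂[p,q] = [q] − [p]. For instance
  ∂[0,1] = [1] − [0].
As a 2×1 matrix over Z this has rank 1, with invariant factors (1).

Now H_k = ker ∂_k / im ∂_{k+1}, so:

  H_0: rank C_0 − rank ∂_1 = 2 − 1 = 1, and the invariant factors of ∂_1 are all 1, so H_0 = Z.
  H_1: rank ker ∂_1 − rank ∂_2 = (1 − 1) − 0 = 0, and there is no ∂_2, so H_1 = 0.

H_0 ≅ Z,  H_1 = 0.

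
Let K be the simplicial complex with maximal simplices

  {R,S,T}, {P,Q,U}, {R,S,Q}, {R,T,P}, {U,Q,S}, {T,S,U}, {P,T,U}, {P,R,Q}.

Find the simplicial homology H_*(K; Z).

H_0 ≅ Z,  H_1 = 0,  H_2 ≅ Z.

Order the vertices as P < Q < R < S < T < U. Listing each simplex with vertices in this order, K has dimension 2 with simplices:

  0-simplices (6): P, Q, R, S, T, U
  1-simplices (12): PQ, PR, PT, PU, QR, QS, QU, RS, RT, ST, SU, TU
  2-simplices (8): PQR, PQU, PRT, PTU, QRS, QSU, RST, STU

so the chain groups are C_0 ≅ Z^6, C_1 ≅ Z^12, C_2 ≅ Z^8.

∂_1: C_1 → C_0 maps an edge to its endpoints' difference, ∂[p,q] = q − p. For instance
  ∂TU = U − T.
As a 6×12 matrix over Z this has rank 5, with invariant factors (1,1,1,1,1).

The boundary map ∂_2: C_2 → C_1 maps a triangle to the signed sum of its edges. For instance
  ∂PRT = RT − PT + PR,
  ∂RST = ST − RT + RS.
This gives a 12×8 integer matrix of rank 7; reducing to Smith normal form yields diagonal entries (1,1,1,1,1,1,1).

Reading off H_k = ker ∂_k / im ∂_{k+1}:

  H_0: rank C_0 − rank ∂_1 = 6 − 5 = 1, and the invariant factors of ∂_1 are all 1, so H_0 = Z.
  H_1: rank ker ∂_1 − rank ∂_2 = (12 − 5) − 7 = 0, and the invariant factors of ∂_2 are all 1, so H_1 = 0.
  H_2: rank ker ∂_2 − rank ∂_3 = (8 − 7) − 0 = 1, and there is no ∂_3, so H_2 = Z.

As a check, the Euler characteristic is 6 − 12 + 8 = 2, which agrees with 1 − 0 + 1 = 2.
(K is a triangulation of the 2-sphere S^2.)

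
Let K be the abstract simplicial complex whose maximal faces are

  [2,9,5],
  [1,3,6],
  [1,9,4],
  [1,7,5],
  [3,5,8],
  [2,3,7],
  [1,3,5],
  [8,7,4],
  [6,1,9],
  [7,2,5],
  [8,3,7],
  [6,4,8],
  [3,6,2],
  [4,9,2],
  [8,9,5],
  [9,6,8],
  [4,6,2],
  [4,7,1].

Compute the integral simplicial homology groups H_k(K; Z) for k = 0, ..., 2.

H_0 = Z,  H_1 = Z ⊕ Z_2,  H_2 = 0.

Take the total order 1 < 2 < 3 < 4 < 5 < 6 < 7 < 8 < 9 on the vertex set. Then K (dimension 2) consists of the simplices:

  0-simplices (9): [1], [2], [3], [4], [5], [6], [7], [8], [9]
  1-simplices (27): (27 of them)
  2-simplices (18): [1,3,5], [1,3,6], [1,4,7], [1,4,9], [1,5,7], [1,6,9], [2,3,6], [2,3,7], [2,4,6], [2,4,9], [2,5,7], [2,5,9], [3,5,8], [3,7,8], [4,6,8], [4,7,8], [5,8,9], [6,8,9]

giving chain groups C_0 ≅ Z^9, C_1 ≅ Z^27, C_2 ≅ Z^18.

∂_1: C_1 → C_0 maps an edge to its endpoints' difference, ∂[p,q] = q − p. For instance
  ∂[2,9] = [9] − [2].
This gives a 9×27 integer matrix of rank 8; reducing to Smith normal form yields diagonal entries (1,1,1,1,1,1,1,1).

Boundary ∂_2: C_2 → C_1 sends each 2-simplex [p,q,r] to [q,r] − [p,r] + [p,q]. For instance
  ∂[2,5,9] = [5,9] − [2,9] + [2,5],
  ∂[4,7,8] = [7,8] − [4,8] + [4,7].
This gives a 27×18 integer matrix of rank 18; reducing to Smith normal form yields diagonal entries (1,1,1,1,1,1,1,1,1,1,1,1,1,1,1,1,1,2).

Computing H_k = (kernel of ∂_k) / (image of ∂_{k+1}):

  H_0: rank C_0 − rank ∂_1 = 9 − 8 = 1, and the invariant factors of ∂_1 are all 1, so H_0 ≅ Z.
  H_1: rank ker ∂_1 − rank ∂_2 = (27 − 8) − 18 = 1, and ∂_2 has invariant factor 2 > 1, so H_1 ≅ Z ⊕ Z_2.
  H_2: rank ker ∂_2 − rank ∂_3 = (18 − 18) − 0 = 0, and there is no ∂_3, so H_2 ≅ 0.

As a check, the Euler characteristic is 9 − 27 + 18 = 0, which agrees with 1 − 1 + 0 = 0.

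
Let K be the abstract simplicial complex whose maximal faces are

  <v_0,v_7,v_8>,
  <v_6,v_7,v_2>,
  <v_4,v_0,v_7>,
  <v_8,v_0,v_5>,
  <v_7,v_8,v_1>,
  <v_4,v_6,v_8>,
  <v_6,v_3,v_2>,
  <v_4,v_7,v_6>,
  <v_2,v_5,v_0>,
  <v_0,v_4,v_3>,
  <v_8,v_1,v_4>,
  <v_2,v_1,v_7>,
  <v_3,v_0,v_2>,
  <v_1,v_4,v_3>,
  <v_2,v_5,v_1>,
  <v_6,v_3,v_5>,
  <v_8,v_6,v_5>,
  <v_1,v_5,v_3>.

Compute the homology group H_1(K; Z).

Take the total order v_0 < v_1 < v_2 < v_3 < v_4 < v_5 < v_6 < v_7 < v_8 on the vertex set. Then K (dimension 2) consists of the simplices:

  0-simplices (9): [v_0], [v_1], [v_2], [v_3], [v_4], [v_5], [v_6], [v_7], [v_8]
  1-simplices (27): (27 of them)
  2-simplices (18): (18 of them)

so the chain groups are C_0 ≅ Z^9, C_1 ≅ Z^27, C_2 ≅ Z^18.

Boundary ∂_1: C_1 → C_0 sends each edge [p,q] (with p < q) to q − p.
This gives a 9×27 integer matrix of rank 8; reducing to Smith normal form yields diagonal entries (1,1,1,1,1,1,1,1).

∂_2: C_2 → C_1 acts by ∂[p,q,r] = [q,r] − [p,r] + [p,q]. For instance
  ∂[v_2,v_3,v_6] = [v_3,v_6] − [v_2,v_6] + [v_2,v_3],
  ∂[v_0,v_2,v_5] = [v_2,v_5] − [v_0,v_5] + [v_0,v_2].
As a 27×18 matrix over Z this has rank 18, with invariant factors (1,1,1,1,1,1,1,1,1,1,1,1,1,1,1,1,1,2).

Reading off H_k = ker ∂_k / im ∂_{k+1}:

  H_1: rank ker ∂_1 − rank ∂_2 = (27 − 8) − 18 = 1, and ∂_2 has invariant factor 2 > 1, so H_1 = Z ⊕ Z/2.

H_1 ≅ Z ⊕ Z/2.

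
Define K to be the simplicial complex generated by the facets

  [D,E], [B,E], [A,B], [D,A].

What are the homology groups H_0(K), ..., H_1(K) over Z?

H_0 ≅ Z,  H_1 ≅ Z.

Fix the vertex order A < B < D < E and write every simplex with vertices in increasing order. Then dim K = 1 and the simplices of K are:

  0-simplices (4): A, B, D, E
  1-simplices (4): AB, AD, BE, DE

giving chain groups C_0 ≅ Z^4, C_1 ≅ Z^4.

Boundary ∂_1: C_1 → C_0 sends each edge [p,q] (with p < q) to q − p.
The resulting 4×4 matrix has rank 3, and its Smith normal form has invariant factors (1,1,1).

From H_k ≅ ker(∂_k) / im(∂_{k+1}) we obtain:

  H_0: rank C_0 − rank ∂_1 = 4 − 3 = 1, and the invariant factors of ∂_1 are all 1, so H_0 ≅ Z.
  H_1: rank ker ∂_1 − rank ∂_2 = (4 − 3) − 0 = 1, and there is no ∂_2, so H_1 ≅ Z.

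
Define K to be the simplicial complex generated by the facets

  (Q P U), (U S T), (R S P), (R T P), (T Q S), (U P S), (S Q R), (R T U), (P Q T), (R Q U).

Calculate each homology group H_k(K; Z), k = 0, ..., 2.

Take the total order P < Q < R < S < T < U on the vertex set. Then K (dimension 2) consists of the simplices:

  0-simplices (6): P, Q, R, S, T, U
  1-simplices (15): PQ, PR, PS, PT, PU, QR, QS, QT, QU, RS, RT, RU, ST, SU, TU
  2-simplices (10): PQT, PQU, PRS, PRT, PSU, QRS, QRU, QST, RTU, STU

Hence C_0 ≅ Z^6, C_1 ≅ Z^15, C_2 ≅ Z^10.

∂_1: C_1 → C_0 is given by ∂[p,q] = [q] − [p].
As a 6×15 matrix over Z this has rank 5, with invariant factors (1,1,1,1,1).

Boundary ∂_2: C_2 → C_1 sends each 2-simplex [p,q,r] to [q,r] − [p,r] + [p,q]. For instance
  ∂RTU = TU − RU + RT,
  ∂PRT = RT − PT + PR.
The resulting 15×10 matrix has rank 10, and its Smith normal form has invariant factors (1,1,1,1,1,1,1,1,1,2).

Computing H_k = (kernel of ∂_k) / (image of ∂_{k+1}):

  H_0: rank C_0 − rank ∂_1 = 6 − 5 = 1, and the invariant factors of ∂_1 are all 1, so H_0 ≅ Z.
  H_1: rank ker ∂_1 − rank ∂_2 = (15 − 5) − 10 = 0, and ∂_2 has invariant factor 2 > 1, so H_1 ≅ Z/2.
  H_2: rank ker ∂_2 − rank ∂_3 = (10 − 10) − 0 = 0, and there is no ∂_3, so H_2 ≅ 0.

(K is a triangulation of the real projective plane RP^2.)

H_0 ≅ Z,  H_1 ≅ Z/2,  H_2 = 0.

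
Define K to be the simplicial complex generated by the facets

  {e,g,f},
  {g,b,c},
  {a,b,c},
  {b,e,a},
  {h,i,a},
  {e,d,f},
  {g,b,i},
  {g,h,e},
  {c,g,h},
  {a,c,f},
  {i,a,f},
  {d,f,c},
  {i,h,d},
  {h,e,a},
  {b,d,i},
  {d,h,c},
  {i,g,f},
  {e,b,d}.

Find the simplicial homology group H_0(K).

Fix the vertex order a < b < c < d < e < f < g < h < i and write every simplex with vertices in increasing order. Then dim K = 2 and the simplices of K are:

  0-simplices (9): a, b, c, d, e, f, g, h, i
  1-simplices (27): ab, ac, ae, af, ah, ai, bc, bd, be, bg, bi, cd, cf, cg, ch, de, df, dh, di, ef, eg, eh, fg, fi, gh, gi, hi
  2-simplices (18): abc, abe, acf, aeh, afi, ahi, bcg, bde, bdi, bgi, cdf, cdh, cgh, def, dhi, efg, egh, fgi

so the chain groups are C_0 ≅ Z^9, C_1 ≅ Z^27, C_2 ≅ Z^18.

The boundary map ∂_1: C_1 → C_0 is given by ∂[p,q] = [q] − [p]. For instance
  ∂eg = g − e.
The resulting 9×27 matrix has rank 8, and its Smith normal form has invariant factors (1,1,1,1,1,1,1,1).

∂_2: C_2 → C_1 acts by ∂[p,q,r] = [q,r] − [p,r] + [p,q]. For instance
  ∂fgi = gi − fi + fg,
  ∂abe = be − ae + ab.
The resulting 27×18 matrix has rank 17, and its Smith normal form has invariant factors (1,1,1,1,1,1,1,1,1,1,1,1,1,1,1,1,1).

Reading off H_k = ker ∂_k / im ∂_{k+1}:

  H_0: rank C_0 − rank ∂_1 = 9 − 8 = 1, and the invariant factors of ∂_1 are all 1, so H_0 ≅ Z.

(K is a triangulation of the torus T^2.)

H_0 = Z.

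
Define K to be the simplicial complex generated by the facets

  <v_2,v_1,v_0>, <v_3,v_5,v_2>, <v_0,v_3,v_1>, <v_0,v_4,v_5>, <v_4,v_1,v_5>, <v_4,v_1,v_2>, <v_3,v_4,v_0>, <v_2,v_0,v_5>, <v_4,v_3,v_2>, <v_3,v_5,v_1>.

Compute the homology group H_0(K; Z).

H_0 ≅ Z.

Order the vertices as v_0 < v_1 < v_2 < v_3 < v_4 < v_5. Listing each simplex with vertices in this order, K has dimension 2 with simplices:

  0-simplices (6): [v_0], [v_1], [v_2], [v_3], [v_4], [v_5]
  1-simplices (15): (15 of them)
  2-simplices (10): [v_0,v_1,v_2], [v_0,v_1,v_3], [v_0,v_2,v_5], [v_0,v_3,v_4], [v_0,v_4,v_5], [v_1,v_2,v_4], [v_1,v_3,v_5], [v_1,v_4,v_5], [v_2,v_3,v_4], [v_2,v_3,v_5]

giving chain groups C_0 ≅ Z^6, C_1 ≅ Z^15, C_2 ≅ Z^10.

The boundary map ∂_1: C_1 → C_0 maps an edge to its endpoints' difference, ∂[p,q] = q − p.
This gives a 6×15 integer matrix of rank 5; reducing to Smith normal form yields diagonal entries (1,1,1,1,1).

∂_2: C_2 → C_1 maps a triangle to the signed sum of its edges. For instance
  ∂[v_0,v_1,v_2] = [v_1,v_2] − [v_0,v_2] + [v_0,v_1],
  ∂[v_1,v_4,v_5] = [v_4,v_5] − [v_1,v_5] + [v_1,v_4].
The 15×10 boundary matrix has rank 10 and Smith normal form diag(1,1,1,1,1,1,1,1,1,2).

From H_k ≅ ker(∂_k) / im(∂_{k+1}) we obtain:

  H_0: rank C_0 − rank ∂_1 = 6 − 5 = 1, and the invariant factors of ∂_1 are all 1, so H_0 = Z.

(K is a triangulation of the real projective plane RP^2.)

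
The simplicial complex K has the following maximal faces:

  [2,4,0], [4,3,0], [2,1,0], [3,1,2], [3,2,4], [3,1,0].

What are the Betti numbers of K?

Fix the vertex order 0 < 1 < 2 < 3 < 4 and write every simplex with vertices in increasing order. Then dim K = 2 and the simplices of K are:

  0-simplices (5): [0], [1], [2], [3], [4]
  1-simplices (9): [0,1], [0,2], [0,3], [0,4], [1,2], [1,3], [2,3], [2,4], [3,4]
  2-simplices (6): [0,1,2], [0,1,3], [0,2,4], [0,3,4], [1,2,3], [2,3,4]

Hence C_0 ≅ Z^5, C_1 ≅ Z^9, C_2 ≅ Z^6.

The boundary map ∂_1: C_1 → C_0 maps an edge to its endpoints' difference, ∂[p,q] = q − p. For instance
  ∂[1,2] = [2] − [1].
This gives a 5×9 integer matrix of rank 4; reducing to Smith normal form yields diagonal entries (1,1,1,1).

∂_2: C_2 → C_1 sends each 2-simplex [p,q,r] to [q,r] − [p,r] + [p,q]. For instance
  ∂[0,2,4] = [2,4] − [0,4] + [0,2],
  ∂[0,1,3] = [1,3] − [0,3] + [0,1].
As a 9×6 matrix over Z this has rank 5, with invariant factors (1,1,1,1,1).

Computing H_k = (kernel of ∂_k) / (image of ∂_{k+1}):

  H_0: rank C_0 − rank ∂_1 = 5 − 4 = 1, and the invariant factors of ∂_1 are all 1, so H_0 ≅ Z.
  H_1: rank ker ∂_1 − rank ∂_2 = (9 − 4) − 5 = 0, and the invariant factors of ∂_2 are all 1, so H_1 ≅ 0.
  H_2: rank ker ∂_2 − rank ∂_3 = (6 − 5) − 0 = 1, and there is no ∂_3, so H_2 ≅ Z.

(K is a triangulation of the 2-sphere S^2.)

Hence the Betti numbers are b_0 = 1, b_1 = 0, b_2 = 1.

b_0 = 1, b_1 = 0, b_2 = 1.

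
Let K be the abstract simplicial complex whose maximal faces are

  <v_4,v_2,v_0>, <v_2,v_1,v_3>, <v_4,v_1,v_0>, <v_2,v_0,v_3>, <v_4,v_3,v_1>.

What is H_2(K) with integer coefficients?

We work with the vertex ordering v_0 < v_1 < v_2 < v_3 < v_4. The simplices of K, each written with vertices in increasing order, are:

  0-simplices (5): [v_0], [v_1], [v_2], [v_3], [v_4]
  1-simplices (10): [v_0,v_1], [v_0,v_2], [v_0,v_3], [v_0,v_4], [v_1,v_2], [v_1,v_3], [v_1,v_4], [v_2,v_3], [v_2,v_4], [v_3,v_4]
  2-simplices (5): [v_0,v_1,v_4], [v_0,v_2,v_3], [v_0,v_2,v_4], [v_1,v_2,v_3], [v_1,v_3,v_4]

so the chain groups are C_0 ≅ Z^5, C_1 ≅ Z^10, C_2 ≅ Z^5.

The boundary map ∂_1: C_1 → C_0 maps an edge to its endpoints' difference, ∂[p,q] = q − p.
The 5×10 boundary matrix has rank 4 and Smith normal form diag(1,1,1,1).

∂_2: C_2 → C_1 acts by ∂[p,q,r] = [q,r] − [p,r] + [p,q]. For instance
  ∂[v_0,v_1,v_4] = [v_1,v_4] − [v_0,v_4] + [v_0,v_1],
  ∂[v_1,v_2,v_3] = [v_2,v_3] − [v_1,v_3] + [v_1,v_2].
As a 10×5 matrix over Z this has rank 5, with invariant factors (1,1,1,1,1).

From H_k ≅ ker(∂_k) / im(∂_{k+1}) we obtain:

  H_2: rank ker ∂_2 − rank ∂_3 = (5 − 5) − 0 = 0, and there is no ∂_3, so H_2 = 0.

H_2 ≅ 0.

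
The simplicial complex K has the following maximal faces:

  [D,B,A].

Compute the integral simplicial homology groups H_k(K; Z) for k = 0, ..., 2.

H_0 = Z,  H_1 = 0,  H_2 = 0.

Fix the vertex order A < B < D and write every simplex with vertices in increasing order. Then dim K = 2 and the simplices of K are:

  0-simplices (3): A, B, D
  1-simplices (3): AB, AD, BD
  2-simplices (1): ABD

Hence C_0 ≅ Z^3, C_1 ≅ Z^3, C_2 ≅ Z^1.

∂_1: C_1 → C_0 sends each edge [p,q] (with p < q) to q − p.
The 3×3 boundary matrix has rank 2 and Smith normal form diag(1,1).

∂_2: C_2 → C_1 acts by ∂[p,q,r] = [q,r] − [p,r] + [p,q]. For instance
  ∂ABD = BD − AD + AB.
This gives a 3×1 integer matrix of rank 1; reducing to Smith normal form yields diagonal entries (1).

Reading off H_k = ker ∂_k / im ∂_{k+1}:

  H_0: rank C_0 − rank ∂_1 = 3 − 2 = 1, and the invariant factors of ∂_1 are all 1, so H_0 ≅ Z.
  H_1: rank ker ∂_1 − rank ∂_2 = (3 − 2) − 1 = 0, and the invariant factors of ∂_2 are all 1, so H_1 ≅ 0.
  H_2: rank ker ∂_2 − rank ∂_3 = (1 − 1) − 0 = 0, and there is no ∂_3, so H_2 ≅ 0.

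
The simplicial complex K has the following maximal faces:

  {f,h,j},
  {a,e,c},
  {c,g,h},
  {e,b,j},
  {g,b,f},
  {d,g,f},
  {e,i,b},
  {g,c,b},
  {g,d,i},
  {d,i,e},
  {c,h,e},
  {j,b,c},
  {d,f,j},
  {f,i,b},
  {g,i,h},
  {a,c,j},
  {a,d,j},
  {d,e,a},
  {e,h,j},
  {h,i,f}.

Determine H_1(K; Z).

H_1 ≅ Z ⊕ Z/2.

We work with the vertex ordering a < b < c < d < e < f < g < h < i < j. The simplices of K, each written with vertices in increasing order, are:

  0-simplices (10): a, b, c, d, e, f, g, h, i, j
  1-simplices (30): ac, ad, ae, aj, bc, be, bf, bg, bi, bj, ce, cg, ch, cj, de, df, dg, di, dj, eh, ei, ej, fg, fh, fi, fj, gh, gi, hi, hj
  2-simplices (20): ace, acj, ade, adj, bcg, bcj, bei, bej, bfg, bfi, ceh, cgh, dei, dfg, dfj, dgi, ehj, fhi, fhj, ghi

so the chain groups are C_0 ≅ Z^10, C_1 ≅ Z^30, C_2 ≅ Z^20.

∂_1: C_1 → C_0 is given by ∂[p,q] = [q] − [p]. For instance
  ∂ce = e − c.
This gives a 10×30 integer matrix of rank 9; reducing to Smith normal form yields diagonal entries (1,1,1,1,1,1,1,1,1).

The boundary map ∂_2: C_2 → C_1 acts by ∂[p,q,r] = [q,r] − [p,r] + [p,q]. For instance
  ∂bcg = cg − bg + bc,
  ∂dfj = fj − dj + df.
The 30×20 boundary matrix has rank 20 and Smith normal form diag(1,1,1,1,1,1,1,1,1,1,1,1,1,1,1,1,1,1,1,2).

From H_k ≅ ker(∂_k) / im(∂_{k+1}) we obtain:

  H_1: rank ker ∂_1 − rank ∂_2 = (30 − 9) − 20 = 1, and ∂_2 has invariant factor 2 > 1, so H_1 = Z ⊕ Z/2.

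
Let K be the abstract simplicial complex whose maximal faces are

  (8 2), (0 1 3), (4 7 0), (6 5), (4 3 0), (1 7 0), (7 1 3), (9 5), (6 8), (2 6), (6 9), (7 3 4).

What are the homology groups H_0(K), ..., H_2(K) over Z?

Take the total order 0 < 1 < 2 < 3 < 4 < 5 < 6 < 7 < 8 < 9 on the vertex set. Then K (dimension 2) consists of the simplices:

  0-simplices (10): [0], [1], [2], [3], [4], [5], [6], [7], [8], [9]
  1-simplices (15): [0,1], [0,3], [0,4], [0,7], [1,3], [1,7], [2,6], [2,8], [3,4], [3,7], [4,7], [5,6], [5,9], [6,8], [6,9]
  2-simplices (6): [0,1,3], [0,1,7], [0,3,4], [0,4,7], [1,3,7], [3,4,7]

Hence C_0 ≅ Z^10, C_1 ≅ Z^15, C_2 ≅ Z^6.

The boundary map ∂_1: C_1 → C_0 is given by ∂[p,q] = [q] − [p].
As a 10×15 matrix over Z this has rank 8, with invariant factors (1,1,1,1,1,1,1,1).

Boundary ∂_2: C_2 → C_1 sends each 2-simplex [p,q,r] to [q,r] − [p,r] + [p,q]. For instance
  ∂[0,1,3] = [1,3] − [0,3] + [0,1],
  ∂[0,1,7] = [1,7] − [0,7] + [0,1].
This gives a 15×6 integer matrix of rank 5; reducing to Smith normal form yields diagonal entries (1,1,1,1,1).

From H_k ≅ ker(∂_k) / im(∂_{k+1}) we obtain:

  H_0: rank C_0 − rank ∂_1 = 10 − 8 = 2, and the invariant factors of ∂_1 are all 1, so H_0 ≅ Z^2.
  H_1: rank ker ∂_1 − rank ∂_2 = (15 − 8) − 5 = 2, and the invariant factors of ∂_2 are all 1, so H_1 ≅ Z^2.
  H_2: rank ker ∂_2 − rank ∂_3 = (6 − 5) − 0 = 1, and there is no ∂_3, so H_2 ≅ Z.

H_0 ≅ Z^2,  H_1 ≅ Z^2,  H_2 ≅ Z.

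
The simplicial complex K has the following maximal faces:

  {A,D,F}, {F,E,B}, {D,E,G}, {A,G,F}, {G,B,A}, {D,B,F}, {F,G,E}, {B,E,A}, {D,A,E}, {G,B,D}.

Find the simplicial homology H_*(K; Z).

K has 6 vertices, 15 edges, 10 triangles.
rank ∂_0 = 0, rank ∂_1 = 5 ⇒ b_0 = 6 − 0 − 5 = 1; all invariant factors of ∂_1 are 1 so no torsion. So H_0 ≅ Z.
rank ∂_1 = 5, rank ∂_2 = 10 ⇒ b_1 = 15 − 5 − 10 = 0; ∂_2 has invariant factor(s) [2] giving torsion. So H_1 ≅ Z/2.
rank ∂_2 = 10, rank ∂_3 = 0 ⇒ b_2 = 10 − 10 − 0 = 0. So H_2 ≅ 0.

H_0 ≅ Z,  H_1 ≅ Z/2,  H_2 = 0.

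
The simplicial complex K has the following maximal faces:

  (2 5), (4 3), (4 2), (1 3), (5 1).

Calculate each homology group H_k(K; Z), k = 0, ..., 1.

K has 5 vertices, 5 edges.
rank ∂_0 = 0, rank ∂_1 = 4 ⇒ b_0 = 5 − 0 − 4 = 1; all invariant factors of ∂_1 are 1 so no torsion. So H_0 ≅ Z.
rank ∂_1 = 4, rank ∂_2 = 0 ⇒ b_1 = 5 − 4 − 0 = 1. So H_1 ≅ Z.

H_0 = Z,  H_1 = Z.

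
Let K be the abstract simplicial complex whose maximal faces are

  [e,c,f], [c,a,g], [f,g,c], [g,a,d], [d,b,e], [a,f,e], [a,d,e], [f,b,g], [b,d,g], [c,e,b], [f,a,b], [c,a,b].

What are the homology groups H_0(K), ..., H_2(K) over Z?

We work with the vertex ordering a < b < c < d < e < f < g. The simplices of K, each written with vertices in increasing order, are:

  0-simplices (7): a, b, c, d, e, f, g
  1-simplices (18): ab, ac, ad, ae, af, ag, bc, bd, be, bf, bg, ce, cf, cg, de, dg, ef, fg
  2-simplices (12): abc, abf, acg, ade, adg, aef, bce, bde, bdg, bfg, cef, cfg

so the chain groups are C_0 ≅ Z^7, C_1 ≅ Z^18, C_2 ≅ Z^12.

Boundary ∂_1: C_1 → C_0 maps an edge to its endpoints' difference, ∂[p,q] = q − p. For instance
  ∂bc = c − b.
The resulting 7×18 matrix has rank 6, and its Smith normal form has invariant factors (1,1,1,1,1,1).

The boundary map ∂_2: C_2 → C_1 maps a triangle to the signed sum of its edges. For instance
  ∂abc = bc − ac + ab,
  ∂bde = de − be + bd.
This gives a 18×12 integer matrix of rank 12; reducing to Smith normal form yields diagonal entries (1,1,1,1,1,1,1,1,1,1,1,2).

Now H_k = ker ∂_k / im ∂_{k+1}, so:

  H_0: rank C_0 − rank ∂_1 = 7 − 6 = 1, and the invariant factors of ∂_1 are all 1, so H_0 = Z.
  H_1: rank ker ∂_1 − rank ∂_2 = (18 − 6) − 12 = 0, and ∂_2 has invariant factor 2 > 1, so H_1 = Z/2.
  H_2: rank ker ∂_2 − rank ∂_3 = (12 − 12) − 0 = 0, and there is no ∂_3, so H_2 = 0.

(K is a triangulation of the real projective plane RP^2.)

H_0 = Z,  H_1 = Z/2,  H_2 = 0.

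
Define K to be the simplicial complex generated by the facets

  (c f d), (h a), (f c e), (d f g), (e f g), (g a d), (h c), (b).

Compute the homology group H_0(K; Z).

Order the vertices as a < b < c < d < e < f < g < h. Listing each simplex with vertices in this order, K has dimension 2 with simplices:

  0-simplices (8): a, b, c, d, e, f, g, h
  1-simplices (12): ad, ag, ah, cd, ce, cf, ch, df, dg, ef, eg, fg
  2-simplices (5): adg, cdf, cef, dfg, efg

Hence C_0 ≅ Z^8, C_1 ≅ Z^12, C_2 ≅ Z^5.

Boundary ∂_1: C_1 → C_0 is given by ∂[p,q] = [q] − [p].
The 8×12 boundary matrix has rank 6 and Smith normal form diag(1,1,1,1,1,1).

∂_2: C_2 → C_1 maps a triangle to the signed sum of its edges. For instance
  ∂cef = ef − cf + ce,
  ∂cdf = df − cf + cd.
This gives a 12×5 integer matrix of rank 5; reducing to Smith normal form yields diagonal entries (1,1,1,1,1).

Computing H_k = (kernel of ∂_k) / (image of ∂_{k+1}):

  H_0: rank C_0 − rank ∂_1 = 8 − 6 = 2, and the invariant factors of ∂_1 are all 1, so H_0 ≅ Z^2.

H_0 = Z^2.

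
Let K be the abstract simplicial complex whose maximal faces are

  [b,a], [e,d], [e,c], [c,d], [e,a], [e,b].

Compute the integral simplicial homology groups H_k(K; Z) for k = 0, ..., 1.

H_0 ≅ Z,  H_1 ≅ Z^2.

K has 5 vertices, 6 edges.
rank ∂_0 = 0, rank ∂_1 = 4 ⇒ b_0 = 5 − 0 − 4 = 1; all invariant factors of ∂_1 are 1 so no torsion. So H_0 ≅ Z.
rank ∂_1 = 4, rank ∂_2 = 0 ⇒ b_1 = 6 − 4 − 0 = 2. So H_1 ≅ Z^2.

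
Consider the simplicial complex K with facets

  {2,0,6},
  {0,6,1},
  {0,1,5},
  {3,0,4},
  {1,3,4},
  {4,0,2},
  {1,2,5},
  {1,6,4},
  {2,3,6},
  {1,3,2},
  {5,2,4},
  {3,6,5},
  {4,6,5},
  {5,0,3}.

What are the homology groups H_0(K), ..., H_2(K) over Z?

Fix the vertex order 0 < 1 < 2 < 3 < 4 < 5 < 6 and write every simplex with vertices in increasing order. Then dim K = 2 and the simplices of K are:

  0-simplices (7): [0], [1], [2], [3], [4], [5], [6]
  1-simplices (21): [0,1], [0,2], [0,3], [0,4], [0,5], [0,6], [1,2], [1,3], [1,4], [1,5], [1,6], [2,3], [2,4], [2,5], [2,6], [3,4], [3,5], [3,6], [4,5], [4,6], [5,6]
  2-simplices (14): [0,1,5], [0,1,6], [0,2,4], [0,2,6], [0,3,4], [0,3,5], [1,2,3], [1,2,5], [1,3,4], [1,4,6], [2,3,6], [2,4,5], [3,5,6], [4,5,6]

giving chain groups C_0 ≅ Z^7, C_1 ≅ Z^21, C_2 ≅ Z^14.

∂_1: C_1 → C_0 is given by ∂[p,q] = [q] − [p]. For instance
  ∂[0,4] = [4] − [0].
The 7×21 boundary matrix has rank 6 and Smith normal form diag(1,1,1,1,1,1).

∂_2: C_2 → C_1 acts by ∂[p,q,r] = [q,r] − [p,r] + [p,q]. For instance
  ∂[1,4,6] = [4,6] − [1,6] + [1,4],
  ∂[3,5,6] = [5,6] − [3,6] + [3,5].
The 21×14 boundary matrix has rank 13 and Smith normal form diag(1,1,1,1,1,1,1,1,1,1,1,1,1).

From H_k ≅ ker(∂_k) / im(∂_{k+1}) we obtain:

  H_0: rank C_0 − rank ∂_1 = 7 − 6 = 1, and the invariant factors of ∂_1 are all 1, so H_0 = Z.
  H_1: rank ker ∂_1 − rank ∂_2 = (21 − 6) − 13 = 2, and the invariant factors of ∂_2 are all 1, so H_1 = Z^2.
  H_2: rank ker ∂_2 − rank ∂_3 = (14 − 13) − 0 = 1, and there is no ∂_3, so H_2 = Z.

H_0 = Z,  H_1 = Z^2,  H_2 = Z.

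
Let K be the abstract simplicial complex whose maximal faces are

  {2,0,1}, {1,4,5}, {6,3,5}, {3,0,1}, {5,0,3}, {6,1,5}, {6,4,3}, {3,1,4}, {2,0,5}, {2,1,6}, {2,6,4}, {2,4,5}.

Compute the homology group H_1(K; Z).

H_1 = Z/2Z.

K has 7 vertices, 18 edges, 12 triangles.
rank ∂_1 = 6, rank ∂_2 = 12 ⇒ b_1 = 18 − 6 − 12 = 0; ∂_2 has invariant factor(s) [2] giving torsion. So H_1 = Z/2Z.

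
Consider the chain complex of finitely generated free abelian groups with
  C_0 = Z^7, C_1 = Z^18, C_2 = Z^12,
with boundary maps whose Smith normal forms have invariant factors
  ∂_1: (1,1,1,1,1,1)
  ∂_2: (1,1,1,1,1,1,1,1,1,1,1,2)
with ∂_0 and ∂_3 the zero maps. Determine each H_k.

H_0: b_0 = 7 − 0 − 6 = 1; torsion from ∂_1 factors > 1: none. So H_0 = Z.
H_1: b_1 = 18 − 6 − 12 = 0; torsion from ∂_2 factors > 1: [2]. So H_1 = Z_2.
H_2: b_2 = 12 − 12 − 0 = 0; torsion from ∂_3 factors > 1: none. So H_2 = 0.

H_0 = Z,  H_1 = Z_2,  H_2 = 0.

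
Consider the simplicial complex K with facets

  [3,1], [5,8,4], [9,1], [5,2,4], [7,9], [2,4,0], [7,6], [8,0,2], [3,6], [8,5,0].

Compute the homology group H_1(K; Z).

H_1 = Z^2.

Order the vertices as 0 < 1 < 2 < 3 < 4 < 5 < 6 < 7 < 8 < 9. Listing each simplex with vertices in this order, K has dimension 2 with simplices:

  0-simplices (10): [0], [1], [2], [3], [4], [5], [6], [7], [8], [9]
  1-simplices (15): [0,2], [0,4], [0,5], [0,8], [1,3], [1,9], [2,4], [2,5], [2,8], [3,6], [4,5], [4,8], [5,8], [6,7], [7,9]
  2-simplices (5): [0,2,4], [0,2,8], [0,5,8], [2,4,5], [4,5,8]

so the chain groups are C_0 ≅ Z^10, C_1 ≅ Z^15, C_2 ≅ Z^5.

∂_1: C_1 → C_0 sends each edge [p,q] (with p < q) to q − p.
The 10×15 boundary matrix has rank 8 and Smith normal form diag(1,1,1,1,1,1,1,1).

The boundary map ∂_2: C_2 → C_1 acts by ∂[p,q,r] = [q,r] − [p,r] + [p,q]. For instance
  ∂[0,2,8] = [2,8] − [0,8] + [0,2],
  ∂[4,5,8] = [5,8] − [4,8] + [4,5].
The resulting 15×5 matrix has rank 5, and its Smith normal form has invariant factors (1,1,1,1,1).

Reading off H_k = ker ∂_k / im ∂_{k+1}:

  H_1: rank ker ∂_1 − rank ∂_2 = (15 − 8) − 5 = 2, and the invariant factors of ∂_2 are all 1, so H_1 = Z^2.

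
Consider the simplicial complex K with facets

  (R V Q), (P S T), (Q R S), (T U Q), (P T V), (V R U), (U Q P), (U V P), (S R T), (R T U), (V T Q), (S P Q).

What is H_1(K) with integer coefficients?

Fix the vertex order P < Q < R < S < T < U < V and write every simplex with vertices in increasing order. Then dim K = 2 and the simplices of K are:

  0-simplices (7): P, Q, R, S, T, U, V
  1-simplices (18): PQ, PS, PT, PU, PV, QR, QS, QT, QU, QV, RS, RT, RU, RV, ST, TU, TV, UV
  2-simplices (12): PQS, PQU, PST, PTV, PUV, QRS, QRV, QTU, QTV, RST, RTU, RUV

so the chain groups are C_0 ≅ Z^7, C_1 ≅ Z^18, C_2 ≅ Z^12.

Boundary ∂_1: C_1 → C_0 sends each edge [p,q] (with p < q) to q − p.
The resulting 7×18 matrix has rank 6, and its Smith normal form has invariant factors (1,1,1,1,1,1).

Boundary ∂_2: C_2 → C_1 sends each 2-simplex [p,q,r] to [q,r] − [p,r] + [p,q]. For instance
  ∂RTU = TU − RU + RT,
  ∂QTV = TV − QV + QT.
The 18×12 boundary matrix has rank 12 and Smith normal form diag(1,1,1,1,1,1,1,1,1,1,1,2).

Computing H_k = (kernel of ∂_k) / (image of ∂_{k+1}):

  H_1: rank ker ∂_1 − rank ∂_2 = (18 − 6) − 12 = 0, and ∂_2 has invariant factor 2 > 1, so H_1 ≅ Z/2Z.

(K is a triangulation of the real projective plane RP^2.)

H_1 ≅ Z/2Z.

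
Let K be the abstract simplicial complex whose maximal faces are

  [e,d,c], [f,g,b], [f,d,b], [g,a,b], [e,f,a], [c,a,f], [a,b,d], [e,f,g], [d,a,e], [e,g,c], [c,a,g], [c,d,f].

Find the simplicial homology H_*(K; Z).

H_0 ≅ Z,  H_1 ≅ Z/2,  H_2 = 0.

Order the vertices as a < b < c < d < e < f < g. Listing each simplex with vertices in this order, K has dimension 2 with simplices:

  0-simplices (7): a, b, c, d, e, f, g
  1-simplices (18): ab, ac, ad, ae, af, ag, bd, bf, bg, cd, ce, cf, cg, de, df, ef, eg, fg
  2-simplices (12): abd, abg, acf, acg, ade, aef, bdf, bfg, cde, cdf, ceg, efg

so the chain groups are C_0 ≅ Z^7, C_1 ≅ Z^18, C_2 ≅ Z^12.

The boundary map ∂_1: C_1 → C_0 sends each edge [p,q] (with p < q) to q − p. For instance
  ∂ac = c − a.
This gives a 7×18 integer matrix of rank 6; reducing to Smith normal form yields diagonal entries (1,1,1,1,1,1).

∂_2: C_2 → C_1 acts by ∂[p,q,r] = [q,r] − [p,r] + [p,q]. For instance
  ∂ade = de − ae + ad,
  ∂acg = cg − ag + ac.
As a 18×12 matrix over Z this has rank 12, with invariant factors (1,1,1,1,1,1,1,1,1,1,1,2).

Computing H_k = (kernel of ∂_k) / (image of ∂_{k+1}):

  H_0: rank C_0 − rank ∂_1 = 7 − 6 = 1, and the invariant factors of ∂_1 are all 1, so H_0 = Z.
  H_1: rank ker ∂_1 − rank ∂_2 = (18 − 6) − 12 = 0, and ∂_2 has invariant factor 2 > 1, so H_1 = Z/2.
  H_2: rank ker ∂_2 − rank ∂_3 = (12 − 12) − 0 = 0, and there is no ∂_3, so H_2 = 0.

(K is a triangulation of the real projective plane RP^2.)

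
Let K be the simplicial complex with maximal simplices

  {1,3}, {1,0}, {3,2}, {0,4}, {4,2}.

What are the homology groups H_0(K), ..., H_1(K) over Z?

H_0 ≅ Z,  H_1 ≅ Z.

We work with the vertex ordering 0 < 1 < 2 < 3 < 4. The simplices of K, each written with vertices in increasing order, are:

  0-simplices (5): [0], [1], [2], [3], [4]
  1-simplices (5): [0,1], [0,4], [1,3], [2,3], [2,4]

so the chain groups are C_0 ≅ Z^5, C_1 ≅ Z^5.

Boundary ∂_1: C_1 → C_0 maps an edge to its endpoints' difference, ∂[p,q] = q − p. For instance
  ∂[2,3] = [3] − [2].
The resulting 5×5 matrix has rank 4, and its Smith normal form has invariant factors (1,1,1,1).

Reading off H_k = ker ∂_k / im ∂_{k+1}:

  H_0: rank C_0 − rank ∂_1 = 5 − 4 = 1, and the invariant factors of ∂_1 are all 1, so H_0 = Z.
  H_1: rank ker ∂_1 − rank ∂_2 = (5 − 4) − 0 = 1, and there is no ∂_2, so H_1 = Z.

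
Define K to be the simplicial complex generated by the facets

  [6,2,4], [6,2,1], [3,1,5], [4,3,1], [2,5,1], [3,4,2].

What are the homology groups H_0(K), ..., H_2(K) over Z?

H_0 ≅ Z,  H_1 ≅ Z,  H_2 = 0.

Fix the vertex order 1 < 2 < 3 < 4 < 5 < 6 and write every simplex with vertices in increasing order. Then dim K = 2 and the simplices of K are:

  0-simplices (6): [1], [2], [3], [4], [5], [6]
  1-simplices (12): [1,2], [1,3], [1,4], [1,5], [1,6], [2,3], [2,4], [2,5], [2,6], [3,4], [3,5], [4,6]
  2-simplices (6): [1,2,5], [1,2,6], [1,3,4], [1,3,5], [2,3,4], [2,4,6]

giving chain groups C_0 ≅ Z^6, C_1 ≅ Z^12, C_2 ≅ Z^6.

∂_1: C_1 → C_0 sends each edge [p,q] (with p < q) to q − p. For instance
  ∂[1,2] = [2] − [1].
This gives a 6×12 integer matrix of rank 5; reducing to Smith normal form yields diagonal entries (1,1,1,1,1).

∂_2: C_2 → C_1 sends each 2-simplex [p,q,r] to [q,r] − [p,r] + [p,q]. For instance
  ∂[1,3,4] = [3,4] − [1,4] + [1,3],
  ∂[1,2,5] = [2,5] − [1,5] + [1,2].
The 12×6 boundary matrix has rank 6 and Smith normal form diag(1,1,1,1,1,1).

Now H_k = ker ∂_k / im ∂_{k+1}, so:

  H_0: rank C_0 − rank ∂_1 = 6 − 5 = 1, and the invariant factors of ∂_1 are all 1, so H_0 ≅ Z.
  H_1: rank ker ∂_1 − rank ∂_2 = (12 − 5) − 6 = 1, and the invariant factors of ∂_2 are all 1, so H_1 ≅ Z.
  H_2: rank ker ∂_2 − rank ∂_3 = (6 − 6) − 0 = 0, and there is no ∂_3, so H_2 ≅ 0.

(K is a triangulation of the cylinder S^1 x I.)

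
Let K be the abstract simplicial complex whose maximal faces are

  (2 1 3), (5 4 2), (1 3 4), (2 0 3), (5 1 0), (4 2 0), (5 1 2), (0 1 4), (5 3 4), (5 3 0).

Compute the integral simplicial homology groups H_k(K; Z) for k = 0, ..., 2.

H_0 ≅ Z,  H_1 ≅ Z/2,  H_2 = 0.

Order the vertices as 0 < 1 < 2 < 3 < 4 < 5. Listing each simplex with vertices in this order, K has dimension 2 with simplices:

  0-simplices (6): [0], [1], [2], [3], [4], [5]
  1-simplices (15): [0,1], [0,2], [0,3], [0,4], [0,5], [1,2], [1,3], [1,4], [1,5], [2,3], [2,4], [2,5], [3,4], [3,5], [4,5]
  2-simplices (10): [0,1,4], [0,1,5], [0,2,3], [0,2,4], [0,3,5], [1,2,3], [1,2,5], [1,3,4], [2,4,5], [3,4,5]

Hence C_0 ≅ Z^6, C_1 ≅ Z^15, C_2 ≅ Z^10.

Boundary ∂_1: C_1 → C_0 maps an edge to its endpoints' difference, ∂[p,q] = q − p. For instance
  ∂[3,4] = [4] − [3].
This gives a 6×15 integer matrix of rank 5; reducing to Smith normal form yields diagonal entries (1,1,1,1,1).

Boundary ∂_2: C_2 → C_1 sends each 2-simplex [p,q,r] to [q,r] − [p,r] + [p,q]. For instance
  ∂[1,2,5] = [2,5] − [1,5] + [1,2],
  ∂[0,2,3] = [2,3] − [0,3] + [0,2].
The 15×10 boundary matrix has rank 10 and Smith normal form diag(1,1,1,1,1,1,1,1,1,2).

Now H_k = ker ∂_k / im ∂_{k+1}, so:

  H_0: rank C_0 − rank ∂_1 = 6 − 5 = 1, and the invariant factors of ∂_1 are all 1, so H_0 ≅ Z.
  H_1: rank ker ∂_1 − rank ∂_2 = (15 − 5) − 10 = 0, and ∂_2 has invariant factor 2 > 1, so H_1 ≅ Z/2.
  H_2: rank ker ∂_2 − rank ∂_3 = (10 − 10) − 0 = 0, and there is no ∂_3, so H_2 ≅ 0.

As a check, the Euler characteristic is 6 − 15 + 10 = 1, which agrees with 1 − 0 + 0 = 1.
(K is a triangulation of the real projective plane RP^2.)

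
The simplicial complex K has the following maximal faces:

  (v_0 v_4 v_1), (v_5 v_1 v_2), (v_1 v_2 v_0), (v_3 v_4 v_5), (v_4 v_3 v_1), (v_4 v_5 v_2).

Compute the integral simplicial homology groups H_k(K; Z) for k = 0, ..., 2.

Order the vertices as v_0 < v_1 < v_2 < v_3 < v_4 < v_5. Listing each simplex with vertices in this order, K has dimension 2 with simplices:

  0-simplices (6): [v_0], [v_1], [v_2], [v_3], [v_4], [v_5]
  1-simplices (12): [v_0,v_1], [v_0,v_2], [v_0,v_4], [v_1,v_2], [v_1,v_3], [v_1,v_4], [v_1,v_5], [v_2,v_4], [v_2,v_5], [v_3,v_4], [v_3,v_5], [v_4,v_5]
  2-simplices (6): [v_0,v_1,v_2], [v_0,v_1,v_4], [v_1,v_2,v_5], [v_1,v_3,v_4], [v_2,v_4,v_5], [v_3,v_4,v_5]

giving chain groups C_0 ≅ Z^6, C_1 ≅ Z^12, C_2 ≅ Z^6.

Boundary ∂_1: C_1 → C_0 maps an edge to its endpoints' difference, ∂[p,q] = q − p. For instance
  ∂[v_1,v_5] = [v_5] − [v_1].
The resulting 6×12 matrix has rank 5, and its Smith normal form has invariant factors (1,1,1,1,1).

The boundary map ∂_2: C_2 → C_1 maps a triangle to the signed sum of its edges. For instance
  ∂[v_0,v_1,v_4] = [v_1,v_4] − [v_0,v_4] + [v_0,v_1],
  ∂[v_0,v_1,v_2] = [v_1,v_2] − [v_0,v_2] + [v_0,v_1].
The resulting 12×6 matrix has rank 6, and its Smith normal form has invariant factors (1,1,1,1,1,1).

Now H_k = ker ∂_k / im ∂_{k+1}, so:

  H_0: rank C_0 − rank ∂_1 = 6 − 5 = 1, and the invariant factors of ∂_1 are all 1, so H_0 ≅ Z.
  H_1: rank ker ∂_1 − rank ∂_2 = (12 − 5) − 6 = 1, and the invariant factors of ∂_2 are all 1, so H_1 ≅ Z.
  H_2: rank ker ∂_2 − rank ∂_3 = (6 − 6) − 0 = 0, and there is no ∂_3, so H_2 ≅ 0.

As a check, the Euler characteristic is 6 − 12 + 6 = 0, which agrees with 1 − 1 + 0 = 0.
(K is a triangulation of the cylinder S^1 x I.)

H_0 ≅ Z,  H_1 ≅ Z,  H_2 = 0.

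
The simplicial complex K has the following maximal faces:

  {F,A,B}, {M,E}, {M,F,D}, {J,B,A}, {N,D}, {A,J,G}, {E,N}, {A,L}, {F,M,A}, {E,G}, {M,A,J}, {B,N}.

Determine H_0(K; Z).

K has 10 vertices, 18 edges, 6 triangles.
rank ∂_0 = 0, rank ∂_1 = 9 ⇒ b_0 = 10 − 0 − 9 = 1; all invariant factors of ∂_1 are 1 so no torsion. So H_0 ≅ Z.

H_0 = Z.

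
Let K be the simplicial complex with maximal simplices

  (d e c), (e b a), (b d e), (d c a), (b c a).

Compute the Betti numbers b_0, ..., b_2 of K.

Order the vertices as a < b < c < d < e. Listing each simplex with vertices in this order, K has dimension 2 with simplices:

  0-simplices (5): a, b, c, d, e
  1-simplices (10): ab, ac, ad, ae, bc, bd, be, cd, ce, de
  2-simplices (5): abc, abe, acd, bde, cde

so the chain groups are C_0 ≅ Z^5, C_1 ≅ Z^10, C_2 ≅ Z^5.

∂_1: C_1 → C_0 sends each edge [p,q] (with p < q) to q − p.
This gives a 5×10 integer matrix of rank 4; reducing to Smith normal form yields diagonal entries (1,1,1,1).

Boundary ∂_2: C_2 → C_1 sends each 2-simplex [p,q,r] to [q,r] − [p,r] + [p,q]. For instance
  ∂abe = be − ae + ab,
  ∂cde = de − ce + cd.
The 10×5 boundary matrix has rank 5 and Smith normal form diag(1,1,1,1,1).

Now H_k = ker ∂_k / im ∂_{k+1}, so:

  H_0: rank C_0 − rank ∂_1 = 5 − 4 = 1, and the invariant factors of ∂_1 are all 1, so H_0 = Z.
  H_1: rank ker ∂_1 − rank ∂_2 = (10 − 4) − 5 = 1, and the invariant factors of ∂_2 are all 1, so H_1 = Z.
  H_2: rank ker ∂_2 − rank ∂_3 = (5 − 5) − 0 = 0, and there is no ∂_3, so H_2 = 0.

(K is a triangulation of the Möbius band.)

Hence the Betti numbers are b_0 = 1, b_1 = 1, b_2 = 0.

b_0 = 1, b_1 = 1, b_2 = 0.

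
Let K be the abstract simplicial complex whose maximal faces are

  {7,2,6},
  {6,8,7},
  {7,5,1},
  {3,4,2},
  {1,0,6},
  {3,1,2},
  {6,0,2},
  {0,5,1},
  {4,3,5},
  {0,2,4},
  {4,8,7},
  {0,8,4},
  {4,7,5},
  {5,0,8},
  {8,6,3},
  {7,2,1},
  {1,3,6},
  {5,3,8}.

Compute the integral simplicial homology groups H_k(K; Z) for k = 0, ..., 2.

H_0 ≅ Z,  H_1 ≅ Z × Z/2,  H_2 = 0.

K has 9 vertices, 27 edges, 18 triangles.
rank ∂_0 = 0, rank ∂_1 = 8 ⇒ b_0 = 9 − 0 − 8 = 1; all invariant factors of ∂_1 are 1 so no torsion. So H_0 = Z.
rank ∂_1 = 8, rank ∂_2 = 18 ⇒ b_1 = 27 − 8 − 18 = 1; ∂_2 has invariant factor(s) [2] giving torsion. So H_1 = Z × Z/2.
rank ∂_2 = 18, rank ∂_3 = 0 ⇒ b_2 = 18 − 18 − 0 = 0. So H_2 = 0.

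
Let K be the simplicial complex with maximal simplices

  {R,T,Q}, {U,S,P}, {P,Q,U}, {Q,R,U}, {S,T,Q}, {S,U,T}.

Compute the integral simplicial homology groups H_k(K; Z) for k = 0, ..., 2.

Take the total order P < Q < R < S < T < U on the vertex set. Then K (dimension 2) consists of the simplices:

  0-simplices (6): P, Q, R, S, T, U
  1-simplices (12): PQ, PS, PU, QR, QS, QT, QU, RT, RU, ST, SU, TU
  2-simplices (6): PQU, PSU, QRT, QRU, QST, STU

giving chain groups C_0 ≅ Z^6, C_1 ≅ Z^12, C_2 ≅ Z^6.

Boundary ∂_1: C_1 → C_0 maps an edge to its endpoints' difference, ∂[p,q] = q − p. For instance
  ∂QT = T − Q.
As a 6×12 matrix over Z this has rank 5, with invariant factors (1,1,1,1,1).

∂_2: C_2 → C_1 sends each 2-simplex [p,q,r] to [q,r] − [p,r] + [p,q]. For instance
  ∂PQU = QU − PU + PQ,
  ∂QRU = RU − QU + QR.
The 12×6 boundary matrix has rank 6 and Smith normal form diag(1,1,1,1,1,1).

Computing H_k = (kernel of ∂_k) / (image of ∂_{k+1}):

  H_0: rank C_0 − rank ∂_1 = 6 − 5 = 1, and the invariant factors of ∂_1 are all 1, so H_0 = Z.
  H_1: rank ker ∂_1 − rank ∂_2 = (12 − 5) − 6 = 1, and the invariant factors of ∂_2 are all 1, so H_1 = Z.
  H_2: rank ker ∂_2 − rank ∂_3 = (6 − 6) − 0 = 0, and there is no ∂_3, so H_2 = 0.

H_0 = Z,  H_1 = Z,  H_2 = 0.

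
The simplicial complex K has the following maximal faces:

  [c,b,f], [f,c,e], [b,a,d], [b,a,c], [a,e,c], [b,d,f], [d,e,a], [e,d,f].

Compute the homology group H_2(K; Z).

Fix the vertex order a < b < c < d < e < f and write every simplex with vertices in increasing order. Then dim K = 2 and the simplices of K are:

  0-simplices (6): a, b, c, d, e, f
  1-simplices (12): ab, ac, ad, ae, bc, bd, bf, ce, cf, de, df, ef
  2-simplices (8): abc, abd, ace, ade, bcf, bdf, cef, def

so the chain groups are C_0 ≅ Z^6, C_1 ≅ Z^12, C_2 ≅ Z^8.

Boundary ∂_1: C_1 → C_0 sends each edge [p,q] (with p < q) to q − p. For instance
  ∂bd = d − b.
The 6×12 boundary matrix has rank 5 and Smith normal form diag(1,1,1,1,1).

Boundary ∂_2: C_2 → C_1 acts by ∂[p,q,r] = [q,r] − [p,r] + [p,q]. For instance
  ∂abc = bc − ac + ab,
  ∂ade = de − ae + ad.
This gives a 12×8 integer matrix of rank 7; reducing to Smith normal form yields diagonal entries (1,1,1,1,1,1,1).

Computing H_k = (kernel of ∂_k) / (image of ∂_{k+1}):

  H_2: rank ker ∂_2 − rank ∂_3 = (8 − 7) − 0 = 1, and there is no ∂_3, so H_2 = Z.

H_2 = Z.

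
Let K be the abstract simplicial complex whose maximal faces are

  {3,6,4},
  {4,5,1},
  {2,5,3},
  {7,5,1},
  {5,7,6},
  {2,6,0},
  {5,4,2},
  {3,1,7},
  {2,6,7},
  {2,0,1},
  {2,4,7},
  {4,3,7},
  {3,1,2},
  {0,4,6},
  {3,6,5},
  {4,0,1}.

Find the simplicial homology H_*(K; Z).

H_0 ≅ Z,  H_1 ≅ Z^2,  H_2 ≅ Z.

Fix the vertex order 0 < 1 < 2 < 3 < 4 < 5 < 6 < 7 and write every simplex with vertices in increasing order. Then dim K = 2 and the simplices of K are:

  0-simplices (8): [0], [1], [2], [3], [4], [5], [6], [7]
  1-simplices (24): (24 of them)
  2-simplices (16): [0,1,2], [0,1,4], [0,2,6], [0,4,6], [1,2,3], [1,3,7], [1,4,5], [1,5,7], [2,3,5], [2,4,5], [2,4,7], [2,6,7], [3,4,6], [3,4,7], [3,5,6], [5,6,7]

giving chain groups C_0 ≅ Z^8, C_1 ≅ Z^24, C_2 ≅ Z^16.

The boundary map ∂_1: C_1 → C_0 maps an edge to its endpoints' difference, ∂[p,q] = q − p. For instance
  ∂[3,4] = [4] − [3].
The 8×24 boundary matrix has rank 7 and Smith normal form diag(1,1,1,1,1,1,1).

Boundary ∂_2: C_2 → C_1 sends each 2-simplex [p,q,r] to [q,r] − [p,r] + [p,q]. For instance
  ∂[5,6,7] = [6,7] − [5,7] + [5,6],
  ∂[0,2,6] = [2,6] − [0,6] + [0,2].
The 24×16 boundary matrix has rank 15 and Smith normal form diag(1,1,1,1,1,1,1,1,1,1,1,1,1,1,1).

From H_k ≅ ker(∂_k) / im(∂_{k+1}) we obtain:

  H_0: rank C_0 − rank ∂_1 = 8 − 7 = 1, and the invariant factors of ∂_1 are all 1, so H_0 = Z.
  H_1: rank ker ∂_1 − rank ∂_2 = (24 − 7) − 15 = 2, and the invariant factors of ∂_2 are all 1, so H_1 = Z^2.
  H_2: rank ker ∂_2 − rank ∂_3 = (16 − 15) − 0 = 1, and there is no ∂_3, so H_2 = Z.

(K is a triangulation of the torus T^2.)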